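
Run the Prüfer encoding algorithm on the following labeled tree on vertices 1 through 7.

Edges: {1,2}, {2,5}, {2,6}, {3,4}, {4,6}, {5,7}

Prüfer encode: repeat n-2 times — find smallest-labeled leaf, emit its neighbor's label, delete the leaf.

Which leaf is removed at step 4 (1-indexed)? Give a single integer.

Answer: 6

Derivation:
Step 1: current leaves = {1,3,7}. Remove leaf 1 (neighbor: 2).
Step 2: current leaves = {3,7}. Remove leaf 3 (neighbor: 4).
Step 3: current leaves = {4,7}. Remove leaf 4 (neighbor: 6).
Step 4: current leaves = {6,7}. Remove leaf 6 (neighbor: 2).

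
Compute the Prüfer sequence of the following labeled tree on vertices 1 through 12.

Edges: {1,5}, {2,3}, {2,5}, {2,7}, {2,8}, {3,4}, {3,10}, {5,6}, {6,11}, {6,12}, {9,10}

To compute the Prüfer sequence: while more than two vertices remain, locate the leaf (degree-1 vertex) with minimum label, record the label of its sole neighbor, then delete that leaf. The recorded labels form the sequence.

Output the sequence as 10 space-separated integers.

Answer: 5 3 2 2 10 3 2 5 6 6

Derivation:
Step 1: leaves = {1,4,7,8,9,11,12}. Remove smallest leaf 1, emit neighbor 5.
Step 2: leaves = {4,7,8,9,11,12}. Remove smallest leaf 4, emit neighbor 3.
Step 3: leaves = {7,8,9,11,12}. Remove smallest leaf 7, emit neighbor 2.
Step 4: leaves = {8,9,11,12}. Remove smallest leaf 8, emit neighbor 2.
Step 5: leaves = {9,11,12}. Remove smallest leaf 9, emit neighbor 10.
Step 6: leaves = {10,11,12}. Remove smallest leaf 10, emit neighbor 3.
Step 7: leaves = {3,11,12}. Remove smallest leaf 3, emit neighbor 2.
Step 8: leaves = {2,11,12}. Remove smallest leaf 2, emit neighbor 5.
Step 9: leaves = {5,11,12}. Remove smallest leaf 5, emit neighbor 6.
Step 10: leaves = {11,12}. Remove smallest leaf 11, emit neighbor 6.
Done: 2 vertices remain (6, 12). Sequence = [5 3 2 2 10 3 2 5 6 6]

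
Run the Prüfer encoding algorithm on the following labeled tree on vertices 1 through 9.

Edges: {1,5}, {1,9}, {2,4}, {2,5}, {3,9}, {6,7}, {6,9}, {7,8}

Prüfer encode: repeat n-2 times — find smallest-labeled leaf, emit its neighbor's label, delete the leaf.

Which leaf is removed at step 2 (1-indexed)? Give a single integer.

Step 1: current leaves = {3,4,8}. Remove leaf 3 (neighbor: 9).
Step 2: current leaves = {4,8}. Remove leaf 4 (neighbor: 2).

Answer: 4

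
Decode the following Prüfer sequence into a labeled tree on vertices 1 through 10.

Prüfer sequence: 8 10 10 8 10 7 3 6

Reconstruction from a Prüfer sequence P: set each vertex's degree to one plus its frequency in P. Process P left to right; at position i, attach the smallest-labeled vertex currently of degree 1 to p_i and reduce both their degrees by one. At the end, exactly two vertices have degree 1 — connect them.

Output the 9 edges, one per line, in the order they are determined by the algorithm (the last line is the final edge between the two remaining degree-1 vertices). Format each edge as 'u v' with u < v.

Initial degrees: {1:1, 2:1, 3:2, 4:1, 5:1, 6:2, 7:2, 8:3, 9:1, 10:4}
Step 1: smallest deg-1 vertex = 1, p_1 = 8. Add edge {1,8}. Now deg[1]=0, deg[8]=2.
Step 2: smallest deg-1 vertex = 2, p_2 = 10. Add edge {2,10}. Now deg[2]=0, deg[10]=3.
Step 3: smallest deg-1 vertex = 4, p_3 = 10. Add edge {4,10}. Now deg[4]=0, deg[10]=2.
Step 4: smallest deg-1 vertex = 5, p_4 = 8. Add edge {5,8}. Now deg[5]=0, deg[8]=1.
Step 5: smallest deg-1 vertex = 8, p_5 = 10. Add edge {8,10}. Now deg[8]=0, deg[10]=1.
Step 6: smallest deg-1 vertex = 9, p_6 = 7. Add edge {7,9}. Now deg[9]=0, deg[7]=1.
Step 7: smallest deg-1 vertex = 7, p_7 = 3. Add edge {3,7}. Now deg[7]=0, deg[3]=1.
Step 8: smallest deg-1 vertex = 3, p_8 = 6. Add edge {3,6}. Now deg[3]=0, deg[6]=1.
Final: two remaining deg-1 vertices are 6, 10. Add edge {6,10}.

Answer: 1 8
2 10
4 10
5 8
8 10
7 9
3 7
3 6
6 10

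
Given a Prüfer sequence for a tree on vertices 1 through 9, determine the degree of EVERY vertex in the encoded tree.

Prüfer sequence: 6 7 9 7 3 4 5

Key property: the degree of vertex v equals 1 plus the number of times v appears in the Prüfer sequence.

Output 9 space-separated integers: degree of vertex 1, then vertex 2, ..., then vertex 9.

Answer: 1 1 2 2 2 2 3 1 2

Derivation:
p_1 = 6: count[6] becomes 1
p_2 = 7: count[7] becomes 1
p_3 = 9: count[9] becomes 1
p_4 = 7: count[7] becomes 2
p_5 = 3: count[3] becomes 1
p_6 = 4: count[4] becomes 1
p_7 = 5: count[5] becomes 1
Degrees (1 + count): deg[1]=1+0=1, deg[2]=1+0=1, deg[3]=1+1=2, deg[4]=1+1=2, deg[5]=1+1=2, deg[6]=1+1=2, deg[7]=1+2=3, deg[8]=1+0=1, deg[9]=1+1=2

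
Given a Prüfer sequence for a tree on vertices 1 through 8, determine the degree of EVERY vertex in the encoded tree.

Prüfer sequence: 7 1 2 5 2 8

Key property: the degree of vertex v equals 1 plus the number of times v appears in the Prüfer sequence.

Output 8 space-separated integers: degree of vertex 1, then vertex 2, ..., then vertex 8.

Answer: 2 3 1 1 2 1 2 2

Derivation:
p_1 = 7: count[7] becomes 1
p_2 = 1: count[1] becomes 1
p_3 = 2: count[2] becomes 1
p_4 = 5: count[5] becomes 1
p_5 = 2: count[2] becomes 2
p_6 = 8: count[8] becomes 1
Degrees (1 + count): deg[1]=1+1=2, deg[2]=1+2=3, deg[3]=1+0=1, deg[4]=1+0=1, deg[5]=1+1=2, deg[6]=1+0=1, deg[7]=1+1=2, deg[8]=1+1=2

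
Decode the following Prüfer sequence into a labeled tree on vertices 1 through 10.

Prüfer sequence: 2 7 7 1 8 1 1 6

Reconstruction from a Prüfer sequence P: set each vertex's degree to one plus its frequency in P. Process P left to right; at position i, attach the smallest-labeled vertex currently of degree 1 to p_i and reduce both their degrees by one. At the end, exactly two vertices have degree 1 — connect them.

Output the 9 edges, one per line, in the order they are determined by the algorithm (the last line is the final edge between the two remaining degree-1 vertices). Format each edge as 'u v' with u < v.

Answer: 2 3
2 7
4 7
1 5
7 8
1 8
1 9
1 6
6 10

Derivation:
Initial degrees: {1:4, 2:2, 3:1, 4:1, 5:1, 6:2, 7:3, 8:2, 9:1, 10:1}
Step 1: smallest deg-1 vertex = 3, p_1 = 2. Add edge {2,3}. Now deg[3]=0, deg[2]=1.
Step 2: smallest deg-1 vertex = 2, p_2 = 7. Add edge {2,7}. Now deg[2]=0, deg[7]=2.
Step 3: smallest deg-1 vertex = 4, p_3 = 7. Add edge {4,7}. Now deg[4]=0, deg[7]=1.
Step 4: smallest deg-1 vertex = 5, p_4 = 1. Add edge {1,5}. Now deg[5]=0, deg[1]=3.
Step 5: smallest deg-1 vertex = 7, p_5 = 8. Add edge {7,8}. Now deg[7]=0, deg[8]=1.
Step 6: smallest deg-1 vertex = 8, p_6 = 1. Add edge {1,8}. Now deg[8]=0, deg[1]=2.
Step 7: smallest deg-1 vertex = 9, p_7 = 1. Add edge {1,9}. Now deg[9]=0, deg[1]=1.
Step 8: smallest deg-1 vertex = 1, p_8 = 6. Add edge {1,6}. Now deg[1]=0, deg[6]=1.
Final: two remaining deg-1 vertices are 6, 10. Add edge {6,10}.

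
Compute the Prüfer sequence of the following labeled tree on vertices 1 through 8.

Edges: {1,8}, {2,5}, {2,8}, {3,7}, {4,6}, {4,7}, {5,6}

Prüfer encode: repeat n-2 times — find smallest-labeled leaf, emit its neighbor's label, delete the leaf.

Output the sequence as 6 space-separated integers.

Step 1: leaves = {1,3}. Remove smallest leaf 1, emit neighbor 8.
Step 2: leaves = {3,8}. Remove smallest leaf 3, emit neighbor 7.
Step 3: leaves = {7,8}. Remove smallest leaf 7, emit neighbor 4.
Step 4: leaves = {4,8}. Remove smallest leaf 4, emit neighbor 6.
Step 5: leaves = {6,8}. Remove smallest leaf 6, emit neighbor 5.
Step 6: leaves = {5,8}. Remove smallest leaf 5, emit neighbor 2.
Done: 2 vertices remain (2, 8). Sequence = [8 7 4 6 5 2]

Answer: 8 7 4 6 5 2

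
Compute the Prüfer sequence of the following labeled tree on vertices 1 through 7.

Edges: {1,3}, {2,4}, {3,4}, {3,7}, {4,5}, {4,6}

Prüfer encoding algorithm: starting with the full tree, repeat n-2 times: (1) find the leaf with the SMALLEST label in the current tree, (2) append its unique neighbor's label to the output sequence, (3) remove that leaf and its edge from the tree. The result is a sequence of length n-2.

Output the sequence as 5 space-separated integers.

Answer: 3 4 4 4 3

Derivation:
Step 1: leaves = {1,2,5,6,7}. Remove smallest leaf 1, emit neighbor 3.
Step 2: leaves = {2,5,6,7}. Remove smallest leaf 2, emit neighbor 4.
Step 3: leaves = {5,6,7}. Remove smallest leaf 5, emit neighbor 4.
Step 4: leaves = {6,7}. Remove smallest leaf 6, emit neighbor 4.
Step 5: leaves = {4,7}. Remove smallest leaf 4, emit neighbor 3.
Done: 2 vertices remain (3, 7). Sequence = [3 4 4 4 3]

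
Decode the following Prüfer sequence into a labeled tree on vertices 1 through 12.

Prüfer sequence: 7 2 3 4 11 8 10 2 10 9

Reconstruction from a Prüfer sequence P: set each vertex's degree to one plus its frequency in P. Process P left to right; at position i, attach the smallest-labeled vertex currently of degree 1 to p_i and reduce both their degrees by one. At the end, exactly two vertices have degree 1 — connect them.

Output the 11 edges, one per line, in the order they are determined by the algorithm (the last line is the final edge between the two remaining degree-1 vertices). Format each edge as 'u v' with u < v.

Answer: 1 7
2 5
3 6
3 4
4 11
7 8
8 10
2 11
2 10
9 10
9 12

Derivation:
Initial degrees: {1:1, 2:3, 3:2, 4:2, 5:1, 6:1, 7:2, 8:2, 9:2, 10:3, 11:2, 12:1}
Step 1: smallest deg-1 vertex = 1, p_1 = 7. Add edge {1,7}. Now deg[1]=0, deg[7]=1.
Step 2: smallest deg-1 vertex = 5, p_2 = 2. Add edge {2,5}. Now deg[5]=0, deg[2]=2.
Step 3: smallest deg-1 vertex = 6, p_3 = 3. Add edge {3,6}. Now deg[6]=0, deg[3]=1.
Step 4: smallest deg-1 vertex = 3, p_4 = 4. Add edge {3,4}. Now deg[3]=0, deg[4]=1.
Step 5: smallest deg-1 vertex = 4, p_5 = 11. Add edge {4,11}. Now deg[4]=0, deg[11]=1.
Step 6: smallest deg-1 vertex = 7, p_6 = 8. Add edge {7,8}. Now deg[7]=0, deg[8]=1.
Step 7: smallest deg-1 vertex = 8, p_7 = 10. Add edge {8,10}. Now deg[8]=0, deg[10]=2.
Step 8: smallest deg-1 vertex = 11, p_8 = 2. Add edge {2,11}. Now deg[11]=0, deg[2]=1.
Step 9: smallest deg-1 vertex = 2, p_9 = 10. Add edge {2,10}. Now deg[2]=0, deg[10]=1.
Step 10: smallest deg-1 vertex = 10, p_10 = 9. Add edge {9,10}. Now deg[10]=0, deg[9]=1.
Final: two remaining deg-1 vertices are 9, 12. Add edge {9,12}.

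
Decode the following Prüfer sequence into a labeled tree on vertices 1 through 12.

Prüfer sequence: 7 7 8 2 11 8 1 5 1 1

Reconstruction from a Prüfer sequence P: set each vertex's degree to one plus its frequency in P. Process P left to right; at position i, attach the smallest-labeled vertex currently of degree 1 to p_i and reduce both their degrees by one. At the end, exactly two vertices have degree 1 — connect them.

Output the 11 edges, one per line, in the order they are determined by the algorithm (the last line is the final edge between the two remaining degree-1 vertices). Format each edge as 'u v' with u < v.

Answer: 3 7
4 7
6 8
2 7
2 11
8 9
1 8
5 10
1 5
1 11
1 12

Derivation:
Initial degrees: {1:4, 2:2, 3:1, 4:1, 5:2, 6:1, 7:3, 8:3, 9:1, 10:1, 11:2, 12:1}
Step 1: smallest deg-1 vertex = 3, p_1 = 7. Add edge {3,7}. Now deg[3]=0, deg[7]=2.
Step 2: smallest deg-1 vertex = 4, p_2 = 7. Add edge {4,7}. Now deg[4]=0, deg[7]=1.
Step 3: smallest deg-1 vertex = 6, p_3 = 8. Add edge {6,8}. Now deg[6]=0, deg[8]=2.
Step 4: smallest deg-1 vertex = 7, p_4 = 2. Add edge {2,7}. Now deg[7]=0, deg[2]=1.
Step 5: smallest deg-1 vertex = 2, p_5 = 11. Add edge {2,11}. Now deg[2]=0, deg[11]=1.
Step 6: smallest deg-1 vertex = 9, p_6 = 8. Add edge {8,9}. Now deg[9]=0, deg[8]=1.
Step 7: smallest deg-1 vertex = 8, p_7 = 1. Add edge {1,8}. Now deg[8]=0, deg[1]=3.
Step 8: smallest deg-1 vertex = 10, p_8 = 5. Add edge {5,10}. Now deg[10]=0, deg[5]=1.
Step 9: smallest deg-1 vertex = 5, p_9 = 1. Add edge {1,5}. Now deg[5]=0, deg[1]=2.
Step 10: smallest deg-1 vertex = 11, p_10 = 1. Add edge {1,11}. Now deg[11]=0, deg[1]=1.
Final: two remaining deg-1 vertices are 1, 12. Add edge {1,12}.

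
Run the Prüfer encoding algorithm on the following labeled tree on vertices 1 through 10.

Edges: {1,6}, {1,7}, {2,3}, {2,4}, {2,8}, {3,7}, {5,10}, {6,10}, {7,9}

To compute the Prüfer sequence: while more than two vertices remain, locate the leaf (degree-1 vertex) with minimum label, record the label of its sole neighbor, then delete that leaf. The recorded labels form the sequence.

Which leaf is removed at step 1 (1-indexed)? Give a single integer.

Step 1: current leaves = {4,5,8,9}. Remove leaf 4 (neighbor: 2).

Answer: 4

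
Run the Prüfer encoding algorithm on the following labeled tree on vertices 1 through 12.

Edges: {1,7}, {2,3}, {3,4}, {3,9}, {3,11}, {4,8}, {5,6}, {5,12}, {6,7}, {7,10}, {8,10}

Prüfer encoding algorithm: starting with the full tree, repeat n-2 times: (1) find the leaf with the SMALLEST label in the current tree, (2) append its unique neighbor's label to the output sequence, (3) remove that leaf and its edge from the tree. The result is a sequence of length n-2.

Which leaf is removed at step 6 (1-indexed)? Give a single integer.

Step 1: current leaves = {1,2,9,11,12}. Remove leaf 1 (neighbor: 7).
Step 2: current leaves = {2,9,11,12}. Remove leaf 2 (neighbor: 3).
Step 3: current leaves = {9,11,12}. Remove leaf 9 (neighbor: 3).
Step 4: current leaves = {11,12}. Remove leaf 11 (neighbor: 3).
Step 5: current leaves = {3,12}. Remove leaf 3 (neighbor: 4).
Step 6: current leaves = {4,12}. Remove leaf 4 (neighbor: 8).

Answer: 4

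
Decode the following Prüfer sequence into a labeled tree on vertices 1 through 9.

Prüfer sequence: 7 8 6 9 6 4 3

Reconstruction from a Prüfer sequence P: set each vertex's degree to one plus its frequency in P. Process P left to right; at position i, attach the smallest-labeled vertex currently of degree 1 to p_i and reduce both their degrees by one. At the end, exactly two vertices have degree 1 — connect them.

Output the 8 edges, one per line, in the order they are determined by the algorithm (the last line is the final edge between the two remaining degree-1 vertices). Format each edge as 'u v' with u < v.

Initial degrees: {1:1, 2:1, 3:2, 4:2, 5:1, 6:3, 7:2, 8:2, 9:2}
Step 1: smallest deg-1 vertex = 1, p_1 = 7. Add edge {1,7}. Now deg[1]=0, deg[7]=1.
Step 2: smallest deg-1 vertex = 2, p_2 = 8. Add edge {2,8}. Now deg[2]=0, deg[8]=1.
Step 3: smallest deg-1 vertex = 5, p_3 = 6. Add edge {5,6}. Now deg[5]=0, deg[6]=2.
Step 4: smallest deg-1 vertex = 7, p_4 = 9. Add edge {7,9}. Now deg[7]=0, deg[9]=1.
Step 5: smallest deg-1 vertex = 8, p_5 = 6. Add edge {6,8}. Now deg[8]=0, deg[6]=1.
Step 6: smallest deg-1 vertex = 6, p_6 = 4. Add edge {4,6}. Now deg[6]=0, deg[4]=1.
Step 7: smallest deg-1 vertex = 4, p_7 = 3. Add edge {3,4}. Now deg[4]=0, deg[3]=1.
Final: two remaining deg-1 vertices are 3, 9. Add edge {3,9}.

Answer: 1 7
2 8
5 6
7 9
6 8
4 6
3 4
3 9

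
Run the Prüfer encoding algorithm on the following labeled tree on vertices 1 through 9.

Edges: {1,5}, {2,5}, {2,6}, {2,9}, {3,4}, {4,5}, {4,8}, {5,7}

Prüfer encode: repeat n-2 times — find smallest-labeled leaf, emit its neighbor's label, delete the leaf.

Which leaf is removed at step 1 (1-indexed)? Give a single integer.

Answer: 1

Derivation:
Step 1: current leaves = {1,3,6,7,8,9}. Remove leaf 1 (neighbor: 5).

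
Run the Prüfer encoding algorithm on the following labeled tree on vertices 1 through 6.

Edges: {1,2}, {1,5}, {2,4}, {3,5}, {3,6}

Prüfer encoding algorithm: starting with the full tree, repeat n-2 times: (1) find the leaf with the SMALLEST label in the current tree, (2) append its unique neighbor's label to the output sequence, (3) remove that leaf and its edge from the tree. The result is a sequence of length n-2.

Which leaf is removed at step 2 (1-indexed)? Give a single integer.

Answer: 2

Derivation:
Step 1: current leaves = {4,6}. Remove leaf 4 (neighbor: 2).
Step 2: current leaves = {2,6}. Remove leaf 2 (neighbor: 1).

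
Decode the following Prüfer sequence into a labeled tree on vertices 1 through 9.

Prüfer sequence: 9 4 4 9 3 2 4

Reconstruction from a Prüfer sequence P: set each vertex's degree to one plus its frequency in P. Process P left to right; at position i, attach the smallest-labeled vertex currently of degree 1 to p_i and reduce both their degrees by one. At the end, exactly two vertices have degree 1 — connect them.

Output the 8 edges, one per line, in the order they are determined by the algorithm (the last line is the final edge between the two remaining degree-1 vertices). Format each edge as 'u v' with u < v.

Initial degrees: {1:1, 2:2, 3:2, 4:4, 5:1, 6:1, 7:1, 8:1, 9:3}
Step 1: smallest deg-1 vertex = 1, p_1 = 9. Add edge {1,9}. Now deg[1]=0, deg[9]=2.
Step 2: smallest deg-1 vertex = 5, p_2 = 4. Add edge {4,5}. Now deg[5]=0, deg[4]=3.
Step 3: smallest deg-1 vertex = 6, p_3 = 4. Add edge {4,6}. Now deg[6]=0, deg[4]=2.
Step 4: smallest deg-1 vertex = 7, p_4 = 9. Add edge {7,9}. Now deg[7]=0, deg[9]=1.
Step 5: smallest deg-1 vertex = 8, p_5 = 3. Add edge {3,8}. Now deg[8]=0, deg[3]=1.
Step 6: smallest deg-1 vertex = 3, p_6 = 2. Add edge {2,3}. Now deg[3]=0, deg[2]=1.
Step 7: smallest deg-1 vertex = 2, p_7 = 4. Add edge {2,4}. Now deg[2]=0, deg[4]=1.
Final: two remaining deg-1 vertices are 4, 9. Add edge {4,9}.

Answer: 1 9
4 5
4 6
7 9
3 8
2 3
2 4
4 9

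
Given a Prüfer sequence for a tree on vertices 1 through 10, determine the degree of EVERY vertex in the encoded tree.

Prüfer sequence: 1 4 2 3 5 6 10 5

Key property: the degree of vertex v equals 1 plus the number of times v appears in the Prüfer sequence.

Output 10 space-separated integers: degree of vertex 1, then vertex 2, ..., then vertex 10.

p_1 = 1: count[1] becomes 1
p_2 = 4: count[4] becomes 1
p_3 = 2: count[2] becomes 1
p_4 = 3: count[3] becomes 1
p_5 = 5: count[5] becomes 1
p_6 = 6: count[6] becomes 1
p_7 = 10: count[10] becomes 1
p_8 = 5: count[5] becomes 2
Degrees (1 + count): deg[1]=1+1=2, deg[2]=1+1=2, deg[3]=1+1=2, deg[4]=1+1=2, deg[5]=1+2=3, deg[6]=1+1=2, deg[7]=1+0=1, deg[8]=1+0=1, deg[9]=1+0=1, deg[10]=1+1=2

Answer: 2 2 2 2 3 2 1 1 1 2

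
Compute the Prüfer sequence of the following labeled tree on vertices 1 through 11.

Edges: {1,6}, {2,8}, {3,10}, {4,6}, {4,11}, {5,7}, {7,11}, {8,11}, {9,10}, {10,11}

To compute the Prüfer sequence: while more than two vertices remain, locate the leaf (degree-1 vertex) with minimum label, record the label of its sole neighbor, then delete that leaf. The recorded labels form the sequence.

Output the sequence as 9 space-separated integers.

Answer: 6 8 10 7 4 11 11 11 10

Derivation:
Step 1: leaves = {1,2,3,5,9}. Remove smallest leaf 1, emit neighbor 6.
Step 2: leaves = {2,3,5,6,9}. Remove smallest leaf 2, emit neighbor 8.
Step 3: leaves = {3,5,6,8,9}. Remove smallest leaf 3, emit neighbor 10.
Step 4: leaves = {5,6,8,9}. Remove smallest leaf 5, emit neighbor 7.
Step 5: leaves = {6,7,8,9}. Remove smallest leaf 6, emit neighbor 4.
Step 6: leaves = {4,7,8,9}. Remove smallest leaf 4, emit neighbor 11.
Step 7: leaves = {7,8,9}. Remove smallest leaf 7, emit neighbor 11.
Step 8: leaves = {8,9}. Remove smallest leaf 8, emit neighbor 11.
Step 9: leaves = {9,11}. Remove smallest leaf 9, emit neighbor 10.
Done: 2 vertices remain (10, 11). Sequence = [6 8 10 7 4 11 11 11 10]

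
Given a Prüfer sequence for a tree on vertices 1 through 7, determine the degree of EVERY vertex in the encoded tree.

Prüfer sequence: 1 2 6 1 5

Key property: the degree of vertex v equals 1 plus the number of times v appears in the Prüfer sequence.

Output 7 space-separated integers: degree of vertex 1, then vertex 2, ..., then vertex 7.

Answer: 3 2 1 1 2 2 1

Derivation:
p_1 = 1: count[1] becomes 1
p_2 = 2: count[2] becomes 1
p_3 = 6: count[6] becomes 1
p_4 = 1: count[1] becomes 2
p_5 = 5: count[5] becomes 1
Degrees (1 + count): deg[1]=1+2=3, deg[2]=1+1=2, deg[3]=1+0=1, deg[4]=1+0=1, deg[5]=1+1=2, deg[6]=1+1=2, deg[7]=1+0=1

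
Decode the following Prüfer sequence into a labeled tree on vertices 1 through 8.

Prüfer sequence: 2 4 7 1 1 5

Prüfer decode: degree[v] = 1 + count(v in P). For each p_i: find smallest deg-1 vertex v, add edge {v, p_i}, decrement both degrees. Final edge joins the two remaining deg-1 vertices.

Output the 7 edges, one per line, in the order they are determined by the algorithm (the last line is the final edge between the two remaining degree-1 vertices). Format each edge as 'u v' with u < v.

Initial degrees: {1:3, 2:2, 3:1, 4:2, 5:2, 6:1, 7:2, 8:1}
Step 1: smallest deg-1 vertex = 3, p_1 = 2. Add edge {2,3}. Now deg[3]=0, deg[2]=1.
Step 2: smallest deg-1 vertex = 2, p_2 = 4. Add edge {2,4}. Now deg[2]=0, deg[4]=1.
Step 3: smallest deg-1 vertex = 4, p_3 = 7. Add edge {4,7}. Now deg[4]=0, deg[7]=1.
Step 4: smallest deg-1 vertex = 6, p_4 = 1. Add edge {1,6}. Now deg[6]=0, deg[1]=2.
Step 5: smallest deg-1 vertex = 7, p_5 = 1. Add edge {1,7}. Now deg[7]=0, deg[1]=1.
Step 6: smallest deg-1 vertex = 1, p_6 = 5. Add edge {1,5}. Now deg[1]=0, deg[5]=1.
Final: two remaining deg-1 vertices are 5, 8. Add edge {5,8}.

Answer: 2 3
2 4
4 7
1 6
1 7
1 5
5 8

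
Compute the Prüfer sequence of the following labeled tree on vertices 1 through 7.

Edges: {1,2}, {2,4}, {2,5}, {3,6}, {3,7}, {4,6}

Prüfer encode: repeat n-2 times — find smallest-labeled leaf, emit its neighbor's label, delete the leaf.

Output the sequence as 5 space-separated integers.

Answer: 2 2 4 6 3

Derivation:
Step 1: leaves = {1,5,7}. Remove smallest leaf 1, emit neighbor 2.
Step 2: leaves = {5,7}. Remove smallest leaf 5, emit neighbor 2.
Step 3: leaves = {2,7}. Remove smallest leaf 2, emit neighbor 4.
Step 4: leaves = {4,7}. Remove smallest leaf 4, emit neighbor 6.
Step 5: leaves = {6,7}. Remove smallest leaf 6, emit neighbor 3.
Done: 2 vertices remain (3, 7). Sequence = [2 2 4 6 3]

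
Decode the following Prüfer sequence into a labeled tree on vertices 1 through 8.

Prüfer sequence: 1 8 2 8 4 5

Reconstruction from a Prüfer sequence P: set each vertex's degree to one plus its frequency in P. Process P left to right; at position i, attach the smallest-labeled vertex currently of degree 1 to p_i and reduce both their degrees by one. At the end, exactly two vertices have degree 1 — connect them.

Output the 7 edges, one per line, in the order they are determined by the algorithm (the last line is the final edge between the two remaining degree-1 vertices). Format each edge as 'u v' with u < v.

Initial degrees: {1:2, 2:2, 3:1, 4:2, 5:2, 6:1, 7:1, 8:3}
Step 1: smallest deg-1 vertex = 3, p_1 = 1. Add edge {1,3}. Now deg[3]=0, deg[1]=1.
Step 2: smallest deg-1 vertex = 1, p_2 = 8. Add edge {1,8}. Now deg[1]=0, deg[8]=2.
Step 3: smallest deg-1 vertex = 6, p_3 = 2. Add edge {2,6}. Now deg[6]=0, deg[2]=1.
Step 4: smallest deg-1 vertex = 2, p_4 = 8. Add edge {2,8}. Now deg[2]=0, deg[8]=1.
Step 5: smallest deg-1 vertex = 7, p_5 = 4. Add edge {4,7}. Now deg[7]=0, deg[4]=1.
Step 6: smallest deg-1 vertex = 4, p_6 = 5. Add edge {4,5}. Now deg[4]=0, deg[5]=1.
Final: two remaining deg-1 vertices are 5, 8. Add edge {5,8}.

Answer: 1 3
1 8
2 6
2 8
4 7
4 5
5 8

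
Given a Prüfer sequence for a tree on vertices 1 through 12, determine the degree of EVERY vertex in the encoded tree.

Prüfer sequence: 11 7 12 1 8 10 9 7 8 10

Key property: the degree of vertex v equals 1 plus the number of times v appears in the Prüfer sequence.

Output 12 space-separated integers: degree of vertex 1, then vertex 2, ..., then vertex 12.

p_1 = 11: count[11] becomes 1
p_2 = 7: count[7] becomes 1
p_3 = 12: count[12] becomes 1
p_4 = 1: count[1] becomes 1
p_5 = 8: count[8] becomes 1
p_6 = 10: count[10] becomes 1
p_7 = 9: count[9] becomes 1
p_8 = 7: count[7] becomes 2
p_9 = 8: count[8] becomes 2
p_10 = 10: count[10] becomes 2
Degrees (1 + count): deg[1]=1+1=2, deg[2]=1+0=1, deg[3]=1+0=1, deg[4]=1+0=1, deg[5]=1+0=1, deg[6]=1+0=1, deg[7]=1+2=3, deg[8]=1+2=3, deg[9]=1+1=2, deg[10]=1+2=3, deg[11]=1+1=2, deg[12]=1+1=2

Answer: 2 1 1 1 1 1 3 3 2 3 2 2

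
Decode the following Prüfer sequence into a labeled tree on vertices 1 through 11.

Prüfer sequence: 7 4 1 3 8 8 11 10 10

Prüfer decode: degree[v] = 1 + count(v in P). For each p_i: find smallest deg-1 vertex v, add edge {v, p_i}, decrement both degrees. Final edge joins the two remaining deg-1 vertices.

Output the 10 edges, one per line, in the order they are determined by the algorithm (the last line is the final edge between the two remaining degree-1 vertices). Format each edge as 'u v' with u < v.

Answer: 2 7
4 5
1 4
1 3
3 8
6 8
7 11
8 10
9 10
10 11

Derivation:
Initial degrees: {1:2, 2:1, 3:2, 4:2, 5:1, 6:1, 7:2, 8:3, 9:1, 10:3, 11:2}
Step 1: smallest deg-1 vertex = 2, p_1 = 7. Add edge {2,7}. Now deg[2]=0, deg[7]=1.
Step 2: smallest deg-1 vertex = 5, p_2 = 4. Add edge {4,5}. Now deg[5]=0, deg[4]=1.
Step 3: smallest deg-1 vertex = 4, p_3 = 1. Add edge {1,4}. Now deg[4]=0, deg[1]=1.
Step 4: smallest deg-1 vertex = 1, p_4 = 3. Add edge {1,3}. Now deg[1]=0, deg[3]=1.
Step 5: smallest deg-1 vertex = 3, p_5 = 8. Add edge {3,8}. Now deg[3]=0, deg[8]=2.
Step 6: smallest deg-1 vertex = 6, p_6 = 8. Add edge {6,8}. Now deg[6]=0, deg[8]=1.
Step 7: smallest deg-1 vertex = 7, p_7 = 11. Add edge {7,11}. Now deg[7]=0, deg[11]=1.
Step 8: smallest deg-1 vertex = 8, p_8 = 10. Add edge {8,10}. Now deg[8]=0, deg[10]=2.
Step 9: smallest deg-1 vertex = 9, p_9 = 10. Add edge {9,10}. Now deg[9]=0, deg[10]=1.
Final: two remaining deg-1 vertices are 10, 11. Add edge {10,11}.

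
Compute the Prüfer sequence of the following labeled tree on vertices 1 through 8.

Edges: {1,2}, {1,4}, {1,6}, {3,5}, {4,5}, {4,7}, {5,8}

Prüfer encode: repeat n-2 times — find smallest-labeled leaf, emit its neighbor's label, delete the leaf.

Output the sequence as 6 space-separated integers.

Answer: 1 5 1 4 4 5

Derivation:
Step 1: leaves = {2,3,6,7,8}. Remove smallest leaf 2, emit neighbor 1.
Step 2: leaves = {3,6,7,8}. Remove smallest leaf 3, emit neighbor 5.
Step 3: leaves = {6,7,8}. Remove smallest leaf 6, emit neighbor 1.
Step 4: leaves = {1,7,8}. Remove smallest leaf 1, emit neighbor 4.
Step 5: leaves = {7,8}. Remove smallest leaf 7, emit neighbor 4.
Step 6: leaves = {4,8}. Remove smallest leaf 4, emit neighbor 5.
Done: 2 vertices remain (5, 8). Sequence = [1 5 1 4 4 5]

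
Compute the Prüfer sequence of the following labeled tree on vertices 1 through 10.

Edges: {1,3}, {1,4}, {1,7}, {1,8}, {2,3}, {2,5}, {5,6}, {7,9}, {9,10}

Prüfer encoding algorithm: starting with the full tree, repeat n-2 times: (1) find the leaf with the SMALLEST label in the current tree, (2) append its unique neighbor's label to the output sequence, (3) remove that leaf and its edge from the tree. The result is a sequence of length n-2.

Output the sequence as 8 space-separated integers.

Answer: 1 5 2 3 1 1 7 9

Derivation:
Step 1: leaves = {4,6,8,10}. Remove smallest leaf 4, emit neighbor 1.
Step 2: leaves = {6,8,10}. Remove smallest leaf 6, emit neighbor 5.
Step 3: leaves = {5,8,10}. Remove smallest leaf 5, emit neighbor 2.
Step 4: leaves = {2,8,10}. Remove smallest leaf 2, emit neighbor 3.
Step 5: leaves = {3,8,10}. Remove smallest leaf 3, emit neighbor 1.
Step 6: leaves = {8,10}. Remove smallest leaf 8, emit neighbor 1.
Step 7: leaves = {1,10}. Remove smallest leaf 1, emit neighbor 7.
Step 8: leaves = {7,10}. Remove smallest leaf 7, emit neighbor 9.
Done: 2 vertices remain (9, 10). Sequence = [1 5 2 3 1 1 7 9]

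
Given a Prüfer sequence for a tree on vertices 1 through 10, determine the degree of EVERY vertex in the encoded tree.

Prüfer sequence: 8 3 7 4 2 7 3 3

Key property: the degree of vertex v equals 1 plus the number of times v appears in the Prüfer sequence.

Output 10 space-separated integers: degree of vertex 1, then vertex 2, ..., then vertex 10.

p_1 = 8: count[8] becomes 1
p_2 = 3: count[3] becomes 1
p_3 = 7: count[7] becomes 1
p_4 = 4: count[4] becomes 1
p_5 = 2: count[2] becomes 1
p_6 = 7: count[7] becomes 2
p_7 = 3: count[3] becomes 2
p_8 = 3: count[3] becomes 3
Degrees (1 + count): deg[1]=1+0=1, deg[2]=1+1=2, deg[3]=1+3=4, deg[4]=1+1=2, deg[5]=1+0=1, deg[6]=1+0=1, deg[7]=1+2=3, deg[8]=1+1=2, deg[9]=1+0=1, deg[10]=1+0=1

Answer: 1 2 4 2 1 1 3 2 1 1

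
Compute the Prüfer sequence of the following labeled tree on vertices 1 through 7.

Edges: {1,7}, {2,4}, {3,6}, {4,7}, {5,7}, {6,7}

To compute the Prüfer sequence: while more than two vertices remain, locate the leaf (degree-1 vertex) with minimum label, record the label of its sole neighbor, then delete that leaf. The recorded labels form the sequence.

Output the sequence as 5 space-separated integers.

Answer: 7 4 6 7 7

Derivation:
Step 1: leaves = {1,2,3,5}. Remove smallest leaf 1, emit neighbor 7.
Step 2: leaves = {2,3,5}. Remove smallest leaf 2, emit neighbor 4.
Step 3: leaves = {3,4,5}. Remove smallest leaf 3, emit neighbor 6.
Step 4: leaves = {4,5,6}. Remove smallest leaf 4, emit neighbor 7.
Step 5: leaves = {5,6}. Remove smallest leaf 5, emit neighbor 7.
Done: 2 vertices remain (6, 7). Sequence = [7 4 6 7 7]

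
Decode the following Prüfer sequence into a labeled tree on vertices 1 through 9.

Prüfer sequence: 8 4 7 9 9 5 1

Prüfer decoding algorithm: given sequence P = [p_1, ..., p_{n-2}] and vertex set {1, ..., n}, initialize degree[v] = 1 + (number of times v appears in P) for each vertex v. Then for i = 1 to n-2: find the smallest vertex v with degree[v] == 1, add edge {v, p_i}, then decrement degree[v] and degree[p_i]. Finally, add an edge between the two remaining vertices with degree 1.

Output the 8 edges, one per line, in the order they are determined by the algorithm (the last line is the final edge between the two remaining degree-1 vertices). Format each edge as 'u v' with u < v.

Initial degrees: {1:2, 2:1, 3:1, 4:2, 5:2, 6:1, 7:2, 8:2, 9:3}
Step 1: smallest deg-1 vertex = 2, p_1 = 8. Add edge {2,8}. Now deg[2]=0, deg[8]=1.
Step 2: smallest deg-1 vertex = 3, p_2 = 4. Add edge {3,4}. Now deg[3]=0, deg[4]=1.
Step 3: smallest deg-1 vertex = 4, p_3 = 7. Add edge {4,7}. Now deg[4]=0, deg[7]=1.
Step 4: smallest deg-1 vertex = 6, p_4 = 9. Add edge {6,9}. Now deg[6]=0, deg[9]=2.
Step 5: smallest deg-1 vertex = 7, p_5 = 9. Add edge {7,9}. Now deg[7]=0, deg[9]=1.
Step 6: smallest deg-1 vertex = 8, p_6 = 5. Add edge {5,8}. Now deg[8]=0, deg[5]=1.
Step 7: smallest deg-1 vertex = 5, p_7 = 1. Add edge {1,5}. Now deg[5]=0, deg[1]=1.
Final: two remaining deg-1 vertices are 1, 9. Add edge {1,9}.

Answer: 2 8
3 4
4 7
6 9
7 9
5 8
1 5
1 9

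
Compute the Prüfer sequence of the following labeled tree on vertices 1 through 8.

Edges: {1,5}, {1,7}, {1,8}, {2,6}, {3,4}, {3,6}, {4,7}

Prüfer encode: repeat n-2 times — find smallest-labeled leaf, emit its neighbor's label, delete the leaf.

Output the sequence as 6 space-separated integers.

Answer: 6 1 3 4 7 1

Derivation:
Step 1: leaves = {2,5,8}. Remove smallest leaf 2, emit neighbor 6.
Step 2: leaves = {5,6,8}. Remove smallest leaf 5, emit neighbor 1.
Step 3: leaves = {6,8}. Remove smallest leaf 6, emit neighbor 3.
Step 4: leaves = {3,8}. Remove smallest leaf 3, emit neighbor 4.
Step 5: leaves = {4,8}. Remove smallest leaf 4, emit neighbor 7.
Step 6: leaves = {7,8}. Remove smallest leaf 7, emit neighbor 1.
Done: 2 vertices remain (1, 8). Sequence = [6 1 3 4 7 1]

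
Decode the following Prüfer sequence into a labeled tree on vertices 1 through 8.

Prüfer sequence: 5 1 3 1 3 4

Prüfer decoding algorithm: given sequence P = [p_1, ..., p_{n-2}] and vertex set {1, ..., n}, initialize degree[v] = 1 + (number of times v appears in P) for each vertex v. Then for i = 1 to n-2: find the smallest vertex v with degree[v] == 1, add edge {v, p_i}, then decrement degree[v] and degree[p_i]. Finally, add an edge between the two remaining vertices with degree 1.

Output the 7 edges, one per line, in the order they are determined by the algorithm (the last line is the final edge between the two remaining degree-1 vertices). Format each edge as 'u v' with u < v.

Initial degrees: {1:3, 2:1, 3:3, 4:2, 5:2, 6:1, 7:1, 8:1}
Step 1: smallest deg-1 vertex = 2, p_1 = 5. Add edge {2,5}. Now deg[2]=0, deg[5]=1.
Step 2: smallest deg-1 vertex = 5, p_2 = 1. Add edge {1,5}. Now deg[5]=0, deg[1]=2.
Step 3: smallest deg-1 vertex = 6, p_3 = 3. Add edge {3,6}. Now deg[6]=0, deg[3]=2.
Step 4: smallest deg-1 vertex = 7, p_4 = 1. Add edge {1,7}. Now deg[7]=0, deg[1]=1.
Step 5: smallest deg-1 vertex = 1, p_5 = 3. Add edge {1,3}. Now deg[1]=0, deg[3]=1.
Step 6: smallest deg-1 vertex = 3, p_6 = 4. Add edge {3,4}. Now deg[3]=0, deg[4]=1.
Final: two remaining deg-1 vertices are 4, 8. Add edge {4,8}.

Answer: 2 5
1 5
3 6
1 7
1 3
3 4
4 8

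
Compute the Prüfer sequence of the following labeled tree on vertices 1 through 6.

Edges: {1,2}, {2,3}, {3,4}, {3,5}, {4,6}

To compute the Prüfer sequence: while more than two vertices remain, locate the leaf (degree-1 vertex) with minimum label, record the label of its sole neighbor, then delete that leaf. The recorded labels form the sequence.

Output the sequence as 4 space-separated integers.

Answer: 2 3 3 4

Derivation:
Step 1: leaves = {1,5,6}. Remove smallest leaf 1, emit neighbor 2.
Step 2: leaves = {2,5,6}. Remove smallest leaf 2, emit neighbor 3.
Step 3: leaves = {5,6}. Remove smallest leaf 5, emit neighbor 3.
Step 4: leaves = {3,6}. Remove smallest leaf 3, emit neighbor 4.
Done: 2 vertices remain (4, 6). Sequence = [2 3 3 4]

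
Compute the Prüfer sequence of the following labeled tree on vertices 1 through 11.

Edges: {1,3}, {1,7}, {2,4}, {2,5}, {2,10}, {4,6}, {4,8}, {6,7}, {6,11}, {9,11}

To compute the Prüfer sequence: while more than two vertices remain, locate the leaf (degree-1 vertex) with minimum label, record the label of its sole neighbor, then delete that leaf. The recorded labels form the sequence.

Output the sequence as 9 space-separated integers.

Step 1: leaves = {3,5,8,9,10}. Remove smallest leaf 3, emit neighbor 1.
Step 2: leaves = {1,5,8,9,10}. Remove smallest leaf 1, emit neighbor 7.
Step 3: leaves = {5,7,8,9,10}. Remove smallest leaf 5, emit neighbor 2.
Step 4: leaves = {7,8,9,10}. Remove smallest leaf 7, emit neighbor 6.
Step 5: leaves = {8,9,10}. Remove smallest leaf 8, emit neighbor 4.
Step 6: leaves = {9,10}. Remove smallest leaf 9, emit neighbor 11.
Step 7: leaves = {10,11}. Remove smallest leaf 10, emit neighbor 2.
Step 8: leaves = {2,11}. Remove smallest leaf 2, emit neighbor 4.
Step 9: leaves = {4,11}. Remove smallest leaf 4, emit neighbor 6.
Done: 2 vertices remain (6, 11). Sequence = [1 7 2 6 4 11 2 4 6]

Answer: 1 7 2 6 4 11 2 4 6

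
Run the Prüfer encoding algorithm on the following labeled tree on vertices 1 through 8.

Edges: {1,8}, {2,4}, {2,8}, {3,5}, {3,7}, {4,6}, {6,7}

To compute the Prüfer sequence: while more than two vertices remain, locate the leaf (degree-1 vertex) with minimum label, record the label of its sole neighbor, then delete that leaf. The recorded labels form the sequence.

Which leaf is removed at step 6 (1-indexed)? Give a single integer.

Answer: 4

Derivation:
Step 1: current leaves = {1,5}. Remove leaf 1 (neighbor: 8).
Step 2: current leaves = {5,8}. Remove leaf 5 (neighbor: 3).
Step 3: current leaves = {3,8}. Remove leaf 3 (neighbor: 7).
Step 4: current leaves = {7,8}. Remove leaf 7 (neighbor: 6).
Step 5: current leaves = {6,8}. Remove leaf 6 (neighbor: 4).
Step 6: current leaves = {4,8}. Remove leaf 4 (neighbor: 2).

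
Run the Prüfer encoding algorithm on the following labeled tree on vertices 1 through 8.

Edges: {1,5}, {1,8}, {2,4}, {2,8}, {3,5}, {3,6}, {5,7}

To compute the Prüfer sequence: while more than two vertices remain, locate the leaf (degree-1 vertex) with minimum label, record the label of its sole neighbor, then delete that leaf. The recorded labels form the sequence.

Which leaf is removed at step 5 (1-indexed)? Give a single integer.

Answer: 7

Derivation:
Step 1: current leaves = {4,6,7}. Remove leaf 4 (neighbor: 2).
Step 2: current leaves = {2,6,7}. Remove leaf 2 (neighbor: 8).
Step 3: current leaves = {6,7,8}. Remove leaf 6 (neighbor: 3).
Step 4: current leaves = {3,7,8}. Remove leaf 3 (neighbor: 5).
Step 5: current leaves = {7,8}. Remove leaf 7 (neighbor: 5).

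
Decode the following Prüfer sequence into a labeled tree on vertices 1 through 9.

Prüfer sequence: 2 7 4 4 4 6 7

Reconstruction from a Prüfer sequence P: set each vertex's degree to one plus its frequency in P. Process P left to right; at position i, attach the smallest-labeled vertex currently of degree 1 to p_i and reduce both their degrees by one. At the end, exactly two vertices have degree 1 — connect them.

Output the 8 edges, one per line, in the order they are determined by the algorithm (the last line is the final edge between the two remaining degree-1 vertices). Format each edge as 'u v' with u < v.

Initial degrees: {1:1, 2:2, 3:1, 4:4, 5:1, 6:2, 7:3, 8:1, 9:1}
Step 1: smallest deg-1 vertex = 1, p_1 = 2. Add edge {1,2}. Now deg[1]=0, deg[2]=1.
Step 2: smallest deg-1 vertex = 2, p_2 = 7. Add edge {2,7}. Now deg[2]=0, deg[7]=2.
Step 3: smallest deg-1 vertex = 3, p_3 = 4. Add edge {3,4}. Now deg[3]=0, deg[4]=3.
Step 4: smallest deg-1 vertex = 5, p_4 = 4. Add edge {4,5}. Now deg[5]=0, deg[4]=2.
Step 5: smallest deg-1 vertex = 8, p_5 = 4. Add edge {4,8}. Now deg[8]=0, deg[4]=1.
Step 6: smallest deg-1 vertex = 4, p_6 = 6. Add edge {4,6}. Now deg[4]=0, deg[6]=1.
Step 7: smallest deg-1 vertex = 6, p_7 = 7. Add edge {6,7}. Now deg[6]=0, deg[7]=1.
Final: two remaining deg-1 vertices are 7, 9. Add edge {7,9}.

Answer: 1 2
2 7
3 4
4 5
4 8
4 6
6 7
7 9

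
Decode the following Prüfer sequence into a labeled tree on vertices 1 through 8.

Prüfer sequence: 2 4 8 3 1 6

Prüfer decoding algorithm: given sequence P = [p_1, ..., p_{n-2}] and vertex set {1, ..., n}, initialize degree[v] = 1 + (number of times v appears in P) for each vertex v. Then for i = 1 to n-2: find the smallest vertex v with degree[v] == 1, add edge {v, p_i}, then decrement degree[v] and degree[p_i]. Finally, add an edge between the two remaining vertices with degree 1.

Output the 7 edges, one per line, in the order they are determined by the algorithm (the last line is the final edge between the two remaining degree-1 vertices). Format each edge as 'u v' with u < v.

Initial degrees: {1:2, 2:2, 3:2, 4:2, 5:1, 6:2, 7:1, 8:2}
Step 1: smallest deg-1 vertex = 5, p_1 = 2. Add edge {2,5}. Now deg[5]=0, deg[2]=1.
Step 2: smallest deg-1 vertex = 2, p_2 = 4. Add edge {2,4}. Now deg[2]=0, deg[4]=1.
Step 3: smallest deg-1 vertex = 4, p_3 = 8. Add edge {4,8}. Now deg[4]=0, deg[8]=1.
Step 4: smallest deg-1 vertex = 7, p_4 = 3. Add edge {3,7}. Now deg[7]=0, deg[3]=1.
Step 5: smallest deg-1 vertex = 3, p_5 = 1. Add edge {1,3}. Now deg[3]=0, deg[1]=1.
Step 6: smallest deg-1 vertex = 1, p_6 = 6. Add edge {1,6}. Now deg[1]=0, deg[6]=1.
Final: two remaining deg-1 vertices are 6, 8. Add edge {6,8}.

Answer: 2 5
2 4
4 8
3 7
1 3
1 6
6 8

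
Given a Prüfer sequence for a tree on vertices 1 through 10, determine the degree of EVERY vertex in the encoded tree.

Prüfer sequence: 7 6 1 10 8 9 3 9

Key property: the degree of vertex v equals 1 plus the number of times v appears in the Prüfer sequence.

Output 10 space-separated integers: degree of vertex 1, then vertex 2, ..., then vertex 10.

Answer: 2 1 2 1 1 2 2 2 3 2

Derivation:
p_1 = 7: count[7] becomes 1
p_2 = 6: count[6] becomes 1
p_3 = 1: count[1] becomes 1
p_4 = 10: count[10] becomes 1
p_5 = 8: count[8] becomes 1
p_6 = 9: count[9] becomes 1
p_7 = 3: count[3] becomes 1
p_8 = 9: count[9] becomes 2
Degrees (1 + count): deg[1]=1+1=2, deg[2]=1+0=1, deg[3]=1+1=2, deg[4]=1+0=1, deg[5]=1+0=1, deg[6]=1+1=2, deg[7]=1+1=2, deg[8]=1+1=2, deg[9]=1+2=3, deg[10]=1+1=2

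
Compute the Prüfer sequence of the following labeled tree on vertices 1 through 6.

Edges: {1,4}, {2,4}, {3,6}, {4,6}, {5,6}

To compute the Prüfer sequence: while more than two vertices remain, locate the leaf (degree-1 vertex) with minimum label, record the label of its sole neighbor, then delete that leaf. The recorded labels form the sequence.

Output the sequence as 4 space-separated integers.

Answer: 4 4 6 6

Derivation:
Step 1: leaves = {1,2,3,5}. Remove smallest leaf 1, emit neighbor 4.
Step 2: leaves = {2,3,5}. Remove smallest leaf 2, emit neighbor 4.
Step 3: leaves = {3,4,5}. Remove smallest leaf 3, emit neighbor 6.
Step 4: leaves = {4,5}. Remove smallest leaf 4, emit neighbor 6.
Done: 2 vertices remain (5, 6). Sequence = [4 4 6 6]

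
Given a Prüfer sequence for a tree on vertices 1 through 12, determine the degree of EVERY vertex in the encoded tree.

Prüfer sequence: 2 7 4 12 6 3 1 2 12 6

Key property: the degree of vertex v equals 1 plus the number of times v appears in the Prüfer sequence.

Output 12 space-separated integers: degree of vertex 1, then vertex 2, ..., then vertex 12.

Answer: 2 3 2 2 1 3 2 1 1 1 1 3

Derivation:
p_1 = 2: count[2] becomes 1
p_2 = 7: count[7] becomes 1
p_3 = 4: count[4] becomes 1
p_4 = 12: count[12] becomes 1
p_5 = 6: count[6] becomes 1
p_6 = 3: count[3] becomes 1
p_7 = 1: count[1] becomes 1
p_8 = 2: count[2] becomes 2
p_9 = 12: count[12] becomes 2
p_10 = 6: count[6] becomes 2
Degrees (1 + count): deg[1]=1+1=2, deg[2]=1+2=3, deg[3]=1+1=2, deg[4]=1+1=2, deg[5]=1+0=1, deg[6]=1+2=3, deg[7]=1+1=2, deg[8]=1+0=1, deg[9]=1+0=1, deg[10]=1+0=1, deg[11]=1+0=1, deg[12]=1+2=3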